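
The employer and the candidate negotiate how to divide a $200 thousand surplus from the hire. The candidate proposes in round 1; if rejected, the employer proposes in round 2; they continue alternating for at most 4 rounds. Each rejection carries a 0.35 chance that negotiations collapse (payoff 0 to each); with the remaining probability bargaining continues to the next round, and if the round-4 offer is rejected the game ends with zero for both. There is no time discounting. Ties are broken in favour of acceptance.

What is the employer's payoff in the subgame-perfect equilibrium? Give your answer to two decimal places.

100.43

Round 4 (the employer proposes): the candidate will accept anything ≥ 0, so the employer offers 0 and keeps 200.
Round 3 (the candidate proposes): rejecting gives the employer an expected 0.65 × 200 = 130, so the candidate offers 130, keeping 70.
Round 2 (the employer proposes): rejecting gives the candidate an expected 0.65 × 70 = 45.5. The employer offers 45.5 and keeps 200 − 45.5 = 154.5.
Round 1 (the candidate proposes): rejecting gives the employer an expected 0.65 × 154.5 = 100.425, so the candidate offers 100.425, keeping 99.575.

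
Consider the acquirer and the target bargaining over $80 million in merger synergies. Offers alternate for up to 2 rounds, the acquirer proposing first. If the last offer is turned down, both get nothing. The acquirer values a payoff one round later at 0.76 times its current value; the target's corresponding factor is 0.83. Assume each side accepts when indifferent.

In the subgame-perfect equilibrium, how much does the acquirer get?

13.6

Round 2 (the target proposes): rejection yields 0 for the acquirer; the target offers 0 and keeps 80.
Round 1 (the acquirer proposes): the target can get 80 next round, worth 0.83 × 80 = 66.4 now; the acquirer offers that and keeps 13.6.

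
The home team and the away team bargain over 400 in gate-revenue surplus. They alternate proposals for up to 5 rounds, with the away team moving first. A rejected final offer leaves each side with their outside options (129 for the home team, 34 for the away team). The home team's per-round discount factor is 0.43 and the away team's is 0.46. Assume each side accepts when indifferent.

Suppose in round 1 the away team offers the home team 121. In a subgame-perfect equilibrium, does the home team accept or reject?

Accept

Work out the home team's continuation value if the offer is rejected.
Round 5 (the away team proposes): the home team gets 129 if talks fail, so the away team offers 129 and keeps 271.
Round 4 (the home team proposes): the away team can get 271 next round, worth 0.46 × 271 = 124.66 now; the home team offers that and keeps 275.34.
Round 3 (the away team proposes): the home team can get 275.34 next round, worth 0.43 × 275.34 = 118.3962 now. The away team offers 118.3962 and keeps 400 − 118.3962 = 281.6038.
Round 2 (the home team proposes): the away team can get 281.6038 next round, worth 0.46 × 281.6038 = 129.537748 now. The home team offers 129.537748 and keeps 400 − 129.537748 = 270.462252.
So by rejecting in round 1, the home team gets 270.462252 next round, worth 0.43 × 270.462252 = 116.29876836 now.
Offer 121 ≥ 116.29876836, so the home team accepts.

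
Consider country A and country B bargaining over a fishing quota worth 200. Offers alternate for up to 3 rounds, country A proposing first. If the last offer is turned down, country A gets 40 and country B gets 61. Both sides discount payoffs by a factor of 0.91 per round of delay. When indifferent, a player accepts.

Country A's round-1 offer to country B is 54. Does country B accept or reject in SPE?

Work out country B's continuation value if the offer is rejected.
Round 3 (country A proposes): country B gets 61 if talks fail, so country A offers 61 and keeps 139.
Round 2 (country B proposes): country A can get 139 next round, worth 0.91 × 139 = 126.49 now. Country B offers 126.49 and keeps 200 − 126.49 = 73.51.
So by rejecting in round 1, country B gets 73.51 next round, worth 0.91 × 73.51 = 66.8941 now.
Offer 54 < 66.8941, so country B rejects.

Reject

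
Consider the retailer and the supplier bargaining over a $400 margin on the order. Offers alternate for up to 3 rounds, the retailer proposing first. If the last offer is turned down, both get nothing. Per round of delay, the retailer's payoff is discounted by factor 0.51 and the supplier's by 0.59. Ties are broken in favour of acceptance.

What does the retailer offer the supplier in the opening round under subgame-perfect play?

Round 3 (the retailer proposes): rejection yields 0 for the supplier; the retailer offers 0 and keeps 400.
Round 2 (the supplier proposes): the retailer can get 400 next round, worth 0.51 × 400 = 204 now. The supplier offers 204 and keeps 400 − 204 = 196.
Round 1 (the retailer proposes): the supplier can get 196 next round, worth 0.59 × 196 = 115.64 now, so the retailer offers 115.64, keeping 284.36.

115.64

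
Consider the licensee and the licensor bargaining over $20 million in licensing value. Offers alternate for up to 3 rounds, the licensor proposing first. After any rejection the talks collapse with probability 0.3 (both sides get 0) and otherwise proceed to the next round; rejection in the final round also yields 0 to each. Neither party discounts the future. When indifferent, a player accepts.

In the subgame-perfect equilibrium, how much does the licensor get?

Round 3 (the licensor proposes): rejection yields 0 for the licensee; the licensor offers 0 and keeps 20.
Round 2 (the licensee proposes): rejecting gives the licensor an expected 0.7 × 20 = 14. The licensee offers 14 and keeps 20 − 14 = 6.
Round 1 (the licensor proposes): rejecting gives the licensee an expected 0.7 × 6 = 4.2, so the licensor offers 4.2, keeping 15.8.

15.8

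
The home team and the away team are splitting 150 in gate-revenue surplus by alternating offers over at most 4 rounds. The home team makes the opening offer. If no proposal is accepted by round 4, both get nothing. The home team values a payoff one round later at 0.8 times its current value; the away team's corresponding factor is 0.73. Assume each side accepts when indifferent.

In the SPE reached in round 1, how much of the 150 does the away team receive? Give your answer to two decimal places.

85.85

Round 4 (the away team proposes): rejection yields 0 for the home team; the away team offers 0 and keeps 150.
Round 3 (the home team proposes): the away team can get 150 next round, worth 0.73 × 150 = 109.5 now, so the home team offers 109.5, keeping 40.5.
Round 2 (the away team proposes): the home team can get 40.5 next round, worth 0.8 × 40.5 = 32.4 now. The away team offers 32.4 and keeps 150 − 32.4 = 117.6.
Round 1 (the home team proposes): the away team can get 117.6 next round, worth 0.73 × 117.6 = 85.848 now, so the home team offers 85.848, keeping 64.152.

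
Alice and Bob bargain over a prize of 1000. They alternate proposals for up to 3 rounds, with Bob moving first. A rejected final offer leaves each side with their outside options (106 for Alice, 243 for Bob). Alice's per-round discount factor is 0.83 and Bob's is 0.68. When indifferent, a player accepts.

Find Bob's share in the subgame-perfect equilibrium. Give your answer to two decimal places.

674.57

Work backward from the last round.
Round 3 (Bob proposes): Alice gets 106 if talks fail, so Bob offers 106 and keeps 894.
Round 2 (Alice proposes): Bob can get 894 next round, worth 0.68 × 894 = 607.92 now. Alice offers 607.92 and keeps 1000 − 607.92 = 392.08.
Round 1 (Bob proposes): Alice can get 392.08 next round, worth 0.83 × 392.08 = 325.4264 now, so Bob offers 325.4264, keeping 674.5736.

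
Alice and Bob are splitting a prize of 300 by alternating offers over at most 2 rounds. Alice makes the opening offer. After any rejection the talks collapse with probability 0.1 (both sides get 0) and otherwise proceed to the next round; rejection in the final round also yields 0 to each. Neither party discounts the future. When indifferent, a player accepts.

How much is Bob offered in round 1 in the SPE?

270

Round 2 (Bob proposes): Alice will accept anything ≥ 0, so Bob offers 0 and keeps 300.
Round 1 (Alice proposes): rejecting gives Bob an expected 0.9 × 300 = 270. Alice offers 270 and keeps 300 − 270 = 30.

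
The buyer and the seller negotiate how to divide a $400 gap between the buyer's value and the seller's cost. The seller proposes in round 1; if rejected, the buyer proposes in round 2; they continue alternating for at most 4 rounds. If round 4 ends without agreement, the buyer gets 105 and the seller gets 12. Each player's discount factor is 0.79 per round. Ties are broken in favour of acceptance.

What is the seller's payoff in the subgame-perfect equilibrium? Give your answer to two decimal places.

Round 4 (the buyer proposes): the seller gets 12 if talks fail, so the buyer offers 12 and keeps 388.
Round 3 (the seller proposes): the buyer can get 388 next round, worth 0.79 × 388 = 306.52 now. The seller offers 306.52 and keeps 400 − 306.52 = 93.48.
Round 2 (the buyer proposes): the seller can get 93.48 next round, worth 0.79 × 93.48 = 73.8492 now. The buyer offers 73.8492 and keeps 400 − 73.8492 = 326.1508.
Round 1 (the seller proposes): the buyer can get 326.1508 next round, worth 0.79 × 326.1508 = 257.659132 now, so the seller offers 257.659132, keeping 142.340868.

142.34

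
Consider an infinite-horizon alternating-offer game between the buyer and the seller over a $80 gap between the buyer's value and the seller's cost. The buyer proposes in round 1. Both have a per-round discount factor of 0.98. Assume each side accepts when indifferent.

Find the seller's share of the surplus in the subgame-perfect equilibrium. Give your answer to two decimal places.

When the buyer proposes, the seller accepts any offer worth at least 0.98 times what the seller would get by proposing next round; and vice versa.
This gives x = 80 − 0.98y and y = 80 − 0.98x, where x and y are each side's share when it proposes.
Hence (1 − 0.98·0.98)x = 80(1 − 0.98), i.e. 0.0396·x = 1.6.
x ≈ 40.4040; the seller's share is 80 − x ≈ 39.5960.

39.60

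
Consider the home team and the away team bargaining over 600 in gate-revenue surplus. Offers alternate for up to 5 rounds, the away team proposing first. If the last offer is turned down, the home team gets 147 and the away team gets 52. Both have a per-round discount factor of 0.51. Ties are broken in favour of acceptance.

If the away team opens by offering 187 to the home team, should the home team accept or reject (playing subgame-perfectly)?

Work out the home team's continuation value if the offer is rejected.
Round 5 (the away team proposes): the home team gets 147 if talks fail, so the away team offers 147 and keeps 453.
Round 4 (the home team proposes): the away team can get 453 next round, worth 0.51 × 453 = 231.03 now; the home team offers that and keeps 368.97.
Round 3 (the away team proposes): the home team can get 368.97 next round, worth 0.51 × 368.97 = 188.1747 now, so the away team offers 188.1747, keeping 411.8253.
Round 2 (the home team proposes): the away team can get 411.8253 next round, worth 0.51 × 411.8253 = 210.030903 now. The home team offers 210.030903 and keeps 600 − 210.030903 = 389.969097.
So by rejecting in round 1, the home team gets 389.969097 next round, worth 0.51 × 389.969097 = 198.88423947 now.
Offer 187 < 198.88423947, so the home team rejects.

Reject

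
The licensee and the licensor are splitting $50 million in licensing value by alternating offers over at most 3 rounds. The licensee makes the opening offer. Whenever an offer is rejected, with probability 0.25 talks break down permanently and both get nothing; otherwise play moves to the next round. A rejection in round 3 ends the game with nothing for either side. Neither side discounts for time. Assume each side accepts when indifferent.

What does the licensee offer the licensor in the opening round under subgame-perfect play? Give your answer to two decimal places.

9.38

By backward induction:
Round 3 (the licensee proposes): the licensor will accept anything ≥ 0, so the licensee offers 0 and keeps 50.
Round 2 (the licensor proposes): rejecting gives the licensee an expected 0.75 × 50 = 37.5; the licensor offers that and keeps 12.5.
Round 1 (the licensee proposes): rejecting gives the licensor an expected 0.75 × 12.5 = 9.375; the licensee offers that and keeps 40.625.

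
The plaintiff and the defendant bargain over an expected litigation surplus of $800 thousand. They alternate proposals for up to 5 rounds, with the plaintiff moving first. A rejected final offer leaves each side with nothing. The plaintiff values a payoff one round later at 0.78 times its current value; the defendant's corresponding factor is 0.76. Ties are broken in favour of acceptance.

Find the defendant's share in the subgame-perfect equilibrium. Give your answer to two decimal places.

213.05

Round 5 (the plaintiff proposes): the defendant will accept anything ≥ 0, so the plaintiff offers 0 and keeps 800.
Round 4 (the defendant proposes): the plaintiff can get 800 next round, worth 0.78 × 800 = 624 now. The defendant offers 624 and keeps 800 − 624 = 176.
Round 3 (the plaintiff proposes): the defendant can get 176 next round, worth 0.76 × 176 = 133.76 now; the plaintiff offers that and keeps 666.24.
Round 2 (the defendant proposes): the plaintiff can get 666.24 next round, worth 0.78 × 666.24 = 519.6672 now; the defendant offers that and keeps 280.3328.
Round 1 (the plaintiff proposes): the defendant can get 280.3328 next round, worth 0.76 × 280.3328 = 213.052928 now, so the plaintiff offers 213.052928, keeping 586.947072.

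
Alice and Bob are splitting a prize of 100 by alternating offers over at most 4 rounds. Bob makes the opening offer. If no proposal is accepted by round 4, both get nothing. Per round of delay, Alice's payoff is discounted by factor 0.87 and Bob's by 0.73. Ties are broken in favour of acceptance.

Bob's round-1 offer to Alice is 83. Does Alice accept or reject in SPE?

Work out Alice's continuation value if the offer is rejected.
Round 4 (Alice proposes): Bob will accept anything ≥ 0, so Alice offers 0 and keeps 100.
Round 3 (Bob proposes): Alice can get 100 next round, worth 0.87 × 100 = 87 now. Bob offers 87 and keeps 100 − 87 = 13.
Round 2 (Alice proposes): Bob can get 13 next round, worth 0.73 × 13 = 9.49 now. Alice offers 9.49 and keeps 100 − 9.49 = 90.51.
So by rejecting in round 1, Alice gets 90.51 next round, worth 0.87 × 90.51 = 78.7437 now.
Offer 83 ≥ 78.7437, so Alice accepts.

Accept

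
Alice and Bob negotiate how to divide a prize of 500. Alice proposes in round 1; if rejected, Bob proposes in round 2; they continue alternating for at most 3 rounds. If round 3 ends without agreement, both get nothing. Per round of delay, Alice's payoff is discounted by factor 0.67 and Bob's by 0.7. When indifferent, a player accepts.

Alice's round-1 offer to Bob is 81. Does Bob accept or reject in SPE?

Reject

Round 3 (Alice proposes): Bob will accept anything ≥ 0, so Alice offers 0 and keeps 500.
Round 2 (Bob proposes): Alice can get 500 next round, worth 0.67 × 500 = 335 now; Bob offers that and keeps 165.
So by rejecting in round 1, Bob gets 165 next round, worth 0.7 × 165 = 115.5 now.
Offer 81 < 115.5, so Bob rejects.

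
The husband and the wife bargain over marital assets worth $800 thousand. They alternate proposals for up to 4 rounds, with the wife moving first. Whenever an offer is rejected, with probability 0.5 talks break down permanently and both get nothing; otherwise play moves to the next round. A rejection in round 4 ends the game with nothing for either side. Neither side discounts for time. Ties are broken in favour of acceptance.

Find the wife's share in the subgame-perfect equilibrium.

500

By backward induction:
Round 4 (the husband proposes): rejection yields 0 for the wife; the husband offers 0 and keeps 800.
Round 3 (the wife proposes): rejecting gives the husband an expected 0.5 × 800 = 400. The wife offers 400 and keeps 800 − 400 = 400.
Round 2 (the husband proposes): rejecting gives the wife an expected 0.5 × 400 = 200. The husband offers 200 and keeps 800 − 200 = 600.
Round 1 (the wife proposes): rejecting gives the husband an expected 0.5 × 600 = 300. The wife offers 300 and keeps 800 − 300 = 500.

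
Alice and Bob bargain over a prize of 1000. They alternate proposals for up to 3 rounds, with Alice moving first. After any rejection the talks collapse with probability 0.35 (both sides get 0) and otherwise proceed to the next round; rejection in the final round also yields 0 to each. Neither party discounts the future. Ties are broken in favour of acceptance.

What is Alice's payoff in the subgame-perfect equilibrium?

772.5

By backward induction:
Round 3 (Alice proposes): rejection yields 0 for Bob; Alice offers 0 and keeps 1000.
Round 2 (Bob proposes): rejecting gives Alice an expected 0.65 × 1000 = 650. Bob offers 650 and keeps 1000 − 650 = 350.
Round 1 (Alice proposes): rejecting gives Bob an expected 0.65 × 350 = 227.5, so Alice offers 227.5, keeping 772.5.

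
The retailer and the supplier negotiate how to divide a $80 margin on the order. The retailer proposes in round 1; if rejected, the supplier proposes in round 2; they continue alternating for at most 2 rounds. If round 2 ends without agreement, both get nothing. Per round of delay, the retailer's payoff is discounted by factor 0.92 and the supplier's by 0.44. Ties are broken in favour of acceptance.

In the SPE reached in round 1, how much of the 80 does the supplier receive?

Round 2 (the supplier proposes): the retailer will accept anything ≥ 0, so the supplier offers 0 and keeps 80.
Round 1 (the retailer proposes): the supplier can get 80 next round, worth 0.44 × 80 = 35.2 now; the retailer offers that and keeps 44.8.

35.2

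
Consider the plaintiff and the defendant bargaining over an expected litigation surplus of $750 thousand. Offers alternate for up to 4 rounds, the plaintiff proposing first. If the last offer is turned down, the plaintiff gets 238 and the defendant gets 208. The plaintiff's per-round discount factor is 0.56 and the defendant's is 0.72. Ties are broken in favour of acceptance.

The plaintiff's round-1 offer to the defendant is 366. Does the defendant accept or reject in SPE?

Round 4 (the defendant proposes): the plaintiff gets 238 if talks fail, so the defendant offers 238 and keeps 512.
Round 3 (the plaintiff proposes): the defendant can get 512 next round, worth 0.72 × 512 = 368.64 now, so the plaintiff offers 368.64, keeping 381.36.
Round 2 (the defendant proposes): the plaintiff can get 381.36 next round, worth 0.56 × 381.36 = 213.5616 now, so the defendant offers 213.5616, keeping 536.4384.
So by rejecting in round 1, the defendant gets 536.4384 next round, worth 0.72 × 536.4384 = 386.235648 now.
Offer 366 < 386.235648, so the defendant rejects.

Reject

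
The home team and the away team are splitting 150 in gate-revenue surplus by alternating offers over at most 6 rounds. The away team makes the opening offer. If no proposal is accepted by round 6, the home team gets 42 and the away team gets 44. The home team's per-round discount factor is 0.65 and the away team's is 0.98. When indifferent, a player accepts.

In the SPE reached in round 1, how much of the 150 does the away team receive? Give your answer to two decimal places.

118.85

By backward induction:
Round 6 (the home team proposes): the away team gets 44 if talks fail, so the home team offers 44 and keeps 106.
Round 5 (the away team proposes): the home team can get 106 next round, worth 0.65 × 106 = 68.9 now; the away team offers that and keeps 81.1.
Round 4 (the home team proposes): the away team can get 81.1 next round, worth 0.98 × 81.1 = 79.478 now. The home team offers 79.478 and keeps 150 − 79.478 = 70.522.
Round 3 (the away team proposes): the home team can get 70.522 next round, worth 0.65 × 70.522 = 45.8393 now; the away team offers that and keeps 104.1607.
Round 2 (the home team proposes): the away team can get 104.1607 next round, worth 0.98 × 104.1607 = 102.077486 now, so the home team offers 102.077486, keeping 47.922514.
Round 1 (the away team proposes): the home team can get 47.922514 next round, worth 0.65 × 47.922514 = 31.1496341 now, so the away team offers 31.1496341, keeping 118.8503659.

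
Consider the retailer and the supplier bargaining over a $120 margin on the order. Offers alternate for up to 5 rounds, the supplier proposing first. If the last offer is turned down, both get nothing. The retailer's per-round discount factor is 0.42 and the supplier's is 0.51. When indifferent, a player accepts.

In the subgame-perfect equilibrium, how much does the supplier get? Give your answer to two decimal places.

90.01

Round 5 (the supplier proposes): the retailer will accept anything ≥ 0, so the supplier offers 0 and keeps 120.
Round 4 (the retailer proposes): the supplier can get 120 next round, worth 0.51 × 120 = 61.2 now; the retailer offers that and keeps 58.8.
Round 3 (the supplier proposes): the retailer can get 58.8 next round, worth 0.42 × 58.8 = 24.696 now. The supplier offers 24.696 and keeps 120 − 24.696 = 95.304.
Round 2 (the retailer proposes): the supplier can get 95.304 next round, worth 0.51 × 95.304 = 48.60504 now. The retailer offers 48.60504 and keeps 120 − 48.60504 = 71.39496.
Round 1 (the supplier proposes): the retailer can get 71.39496 next round, worth 0.42 × 71.39496 = 29.9858832 now. The supplier offers 29.9858832 and keeps 120 − 29.9858832 = 90.0141168.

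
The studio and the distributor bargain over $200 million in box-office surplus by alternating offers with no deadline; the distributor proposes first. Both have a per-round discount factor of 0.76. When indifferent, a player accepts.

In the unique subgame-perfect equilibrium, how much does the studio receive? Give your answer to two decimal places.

In a stationary SPE each proposer offers the other exactly their discounted continuation value.
If the distributor keeps x when proposing and the studio keeps y when proposing, then x = 200 − 0.76y and y = 200 − 0.76x.
Solving: x = 200(1 − 0.76) / (1 − 0.76·0.76) = 48 / 0.4224 ≈ 113.6364.
The studio gets 200 − 113.6364 ≈ 86.3636.

86.36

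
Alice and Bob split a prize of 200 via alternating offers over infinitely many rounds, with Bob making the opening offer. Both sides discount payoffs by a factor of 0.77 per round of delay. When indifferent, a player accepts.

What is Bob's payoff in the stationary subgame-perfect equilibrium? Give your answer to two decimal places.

112.99

In a stationary SPE each proposer offers the other exactly their discounted continuation value.
If Bob keeps x when proposing and Alice keeps y when proposing, then x = 200 − 0.77y and y = 200 − 0.77x.
Solving: x = 200(1 − 0.77) / (1 − 0.77·0.77) = 46 / 0.4071 ≈ 112.9944.
Alice gets 200 − 112.9944 ≈ 87.0056.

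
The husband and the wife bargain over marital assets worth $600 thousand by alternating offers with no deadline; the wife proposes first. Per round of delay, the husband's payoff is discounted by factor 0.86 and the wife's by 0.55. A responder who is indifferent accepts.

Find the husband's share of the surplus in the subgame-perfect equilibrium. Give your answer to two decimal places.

440.61

In a stationary SPE each proposer offers the other exactly their discounted continuation value.
If the wife keeps x when proposing and the husband keeps y when proposing, then x = 600 − 0.86y and y = 600 − 0.55x.
Solving: x = 600(1 − 0.86) / (1 − 0.55·0.86) = 84 / 0.527 ≈ 159.3928.
The husband gets 600 − 159.3928 ≈ 440.6072.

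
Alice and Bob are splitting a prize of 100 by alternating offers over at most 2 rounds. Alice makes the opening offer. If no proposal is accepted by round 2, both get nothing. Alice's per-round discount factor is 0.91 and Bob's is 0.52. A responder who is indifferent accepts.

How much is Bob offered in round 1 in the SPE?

Work backward from the last round.
Round 2 (Bob proposes): rejection yields 0 for Alice; Bob offers 0 and keeps 100.
Round 1 (Alice proposes): Bob can get 100 next round, worth 0.52 × 100 = 52 now. Alice offers 52 and keeps 100 − 52 = 48.

52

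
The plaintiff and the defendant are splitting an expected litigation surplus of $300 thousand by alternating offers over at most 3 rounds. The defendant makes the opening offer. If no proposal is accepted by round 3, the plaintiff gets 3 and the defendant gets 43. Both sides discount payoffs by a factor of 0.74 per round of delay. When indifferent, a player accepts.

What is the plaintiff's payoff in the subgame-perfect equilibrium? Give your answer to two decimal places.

59.36

Round 3 (the defendant proposes): the plaintiff gets 3 if talks fail, so the defendant offers 3 and keeps 297.
Round 2 (the plaintiff proposes): the defendant can get 297 next round, worth 0.74 × 297 = 219.78 now. The plaintiff offers 219.78 and keeps 300 − 219.78 = 80.22.
Round 1 (the defendant proposes): the plaintiff can get 80.22 next round, worth 0.74 × 80.22 = 59.3628 now. The defendant offers 59.3628 and keeps 300 − 59.3628 = 240.6372.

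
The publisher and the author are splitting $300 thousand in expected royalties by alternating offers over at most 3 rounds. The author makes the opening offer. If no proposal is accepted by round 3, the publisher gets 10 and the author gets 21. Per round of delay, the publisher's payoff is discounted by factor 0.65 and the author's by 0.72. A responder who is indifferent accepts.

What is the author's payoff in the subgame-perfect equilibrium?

240.72

Round 3 (the author proposes): the publisher gets 10 if talks fail, so the author offers 10 and keeps 290.
Round 2 (the publisher proposes): the author can get 290 next round, worth 0.72 × 290 = 208.8 now; the publisher offers that and keeps 91.2.
Round 1 (the author proposes): the publisher can get 91.2 next round, worth 0.65 × 91.2 = 59.28 now. The author offers 59.28 and keeps 300 − 59.28 = 240.72.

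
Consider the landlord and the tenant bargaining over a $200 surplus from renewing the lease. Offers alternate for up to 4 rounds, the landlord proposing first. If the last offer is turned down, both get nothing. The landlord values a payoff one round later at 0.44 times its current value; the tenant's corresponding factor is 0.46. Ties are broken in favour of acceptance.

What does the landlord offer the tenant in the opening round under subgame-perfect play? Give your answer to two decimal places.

Round 4 (the tenant proposes): rejection yields 0 for the landlord; the tenant offers 0 and keeps 200.
Round 3 (the landlord proposes): the tenant can get 200 next round, worth 0.46 × 200 = 92 now, so the landlord offers 92, keeping 108.
Round 2 (the tenant proposes): the landlord can get 108 next round, worth 0.44 × 108 = 47.52 now, so the tenant offers 47.52, keeping 152.48.
Round 1 (the landlord proposes): the tenant can get 152.48 next round, worth 0.46 × 152.48 = 70.1408 now; the landlord offers that and keeps 129.8592.

70.14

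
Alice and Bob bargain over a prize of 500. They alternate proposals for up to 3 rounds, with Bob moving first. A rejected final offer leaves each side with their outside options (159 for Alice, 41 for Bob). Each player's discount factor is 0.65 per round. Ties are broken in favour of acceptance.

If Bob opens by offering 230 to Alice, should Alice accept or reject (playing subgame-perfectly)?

Work out Alice's continuation value if the offer is rejected.
Round 3 (Bob proposes): Alice gets 159 if talks fail, so Bob offers 159 and keeps 341.
Round 2 (Alice proposes): Bob can get 341 next round, worth 0.65 × 341 = 221.65 now; Alice offers that and keeps 278.35.
So by rejecting in round 1, Alice gets 278.35 next round, worth 0.65 × 278.35 = 180.9275 now.
Offer 230 ≥ 180.9275, so Alice accepts.

Accept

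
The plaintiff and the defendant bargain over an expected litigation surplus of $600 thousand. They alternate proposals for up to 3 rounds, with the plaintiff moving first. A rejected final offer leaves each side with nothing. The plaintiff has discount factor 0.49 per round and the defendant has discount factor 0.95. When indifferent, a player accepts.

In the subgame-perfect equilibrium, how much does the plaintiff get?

Round 3 (the plaintiff proposes): the defendant will accept anything ≥ 0, so the plaintiff offers 0 and keeps 600.
Round 2 (the defendant proposes): the plaintiff can get 600 next round, worth 0.49 × 600 = 294 now, so the defendant offers 294, keeping 306.
Round 1 (the plaintiff proposes): the defendant can get 306 next round, worth 0.95 × 306 = 290.7 now, so the plaintiff offers 290.7, keeping 309.3.

309.3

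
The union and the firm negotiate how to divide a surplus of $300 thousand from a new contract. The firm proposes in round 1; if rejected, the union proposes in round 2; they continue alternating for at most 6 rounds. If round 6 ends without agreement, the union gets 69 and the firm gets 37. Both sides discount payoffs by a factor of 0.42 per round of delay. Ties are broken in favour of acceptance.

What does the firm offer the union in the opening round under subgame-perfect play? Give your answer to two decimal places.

Round 6 (the union proposes): the firm gets 37 if talks fail, so the union offers 37 and keeps 263.
Round 5 (the firm proposes): the union can get 263 next round, worth 0.42 × 263 = 110.46 now. The firm offers 110.46 and keeps 300 − 110.46 = 189.54.
Round 4 (the union proposes): the firm can get 189.54 next round, worth 0.42 × 189.54 = 79.6068 now, so the union offers 79.6068, keeping 220.3932.
Round 3 (the firm proposes): the union can get 220.3932 next round, worth 0.42 × 220.3932 = 92.565144 now. The firm offers 92.565144 and keeps 300 − 92.565144 = 207.434856.
Round 2 (the union proposes): the firm can get 207.434856 next round, worth 0.42 × 207.434856 = 87.12263952 now, so the union offers 87.12263952, keeping 212.87736048.
Round 1 (the firm proposes): the union can get 212.87736048 next round, worth 0.42 × 212.87736048 = 89.4084914016 now, so the firm offers 89.4084914016, keeping 210.5915085984.

89.41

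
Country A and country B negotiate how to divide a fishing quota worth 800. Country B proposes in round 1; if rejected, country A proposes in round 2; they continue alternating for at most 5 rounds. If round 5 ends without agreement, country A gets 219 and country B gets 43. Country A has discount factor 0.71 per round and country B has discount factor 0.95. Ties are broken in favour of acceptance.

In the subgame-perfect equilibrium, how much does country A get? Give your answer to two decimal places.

Round 5 (country B proposes): country A gets 219 if talks fail, so country B offers 219 and keeps 581.
Round 4 (country A proposes): country B can get 581 next round, worth 0.95 × 581 = 551.95 now; country A offers that and keeps 248.05.
Round 3 (country B proposes): country A can get 248.05 next round, worth 0.71 × 248.05 = 176.1155 now. Country B offers 176.1155 and keeps 800 − 176.1155 = 623.8845.
Round 2 (country A proposes): country B can get 623.8845 next round, worth 0.95 × 623.8845 = 592.690275 now, so country A offers 592.690275, keeping 207.309725.
Round 1 (country B proposes): country A can get 207.309725 next round, worth 0.71 × 207.309725 = 147.18990475 now; country B offers that and keeps 652.81009525.

147.19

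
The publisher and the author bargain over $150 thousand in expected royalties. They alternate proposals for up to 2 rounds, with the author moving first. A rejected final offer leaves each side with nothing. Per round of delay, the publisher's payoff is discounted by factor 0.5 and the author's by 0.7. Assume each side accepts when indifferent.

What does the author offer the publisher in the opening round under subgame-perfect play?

Round 2 (the publisher proposes): rejection yields 0 for the author; the publisher offers 0 and keeps 150.
Round 1 (the author proposes): the publisher can get 150 next round, worth 0.5 × 150 = 75 now, so the author offers 75, keeping 75.

75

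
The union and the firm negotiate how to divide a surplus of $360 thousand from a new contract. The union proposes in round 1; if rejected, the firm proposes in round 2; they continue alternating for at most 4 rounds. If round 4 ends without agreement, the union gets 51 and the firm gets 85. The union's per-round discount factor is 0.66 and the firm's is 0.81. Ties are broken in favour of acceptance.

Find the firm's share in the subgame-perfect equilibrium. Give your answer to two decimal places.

232.95

Round 4 (the firm proposes): the union gets 51 if talks fail, so the firm offers 51 and keeps 309.
Round 3 (the union proposes): the firm can get 309 next round, worth 0.81 × 309 = 250.29 now. The union offers 250.29 and keeps 360 − 250.29 = 109.71.
Round 2 (the firm proposes): the union can get 109.71 next round, worth 0.66 × 109.71 = 72.4086 now; the firm offers that and keeps 287.5914.
Round 1 (the union proposes): the firm can get 287.5914 next round, worth 0.81 × 287.5914 = 232.949034 now. The union offers 232.949034 and keeps 360 − 232.949034 = 127.050966.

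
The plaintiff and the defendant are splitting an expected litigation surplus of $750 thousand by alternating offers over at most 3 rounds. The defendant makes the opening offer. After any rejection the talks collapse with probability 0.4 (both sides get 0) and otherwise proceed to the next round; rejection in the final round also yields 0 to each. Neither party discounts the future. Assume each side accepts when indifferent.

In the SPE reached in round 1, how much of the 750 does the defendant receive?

By backward induction:
Round 3 (the defendant proposes): the plaintiff will accept anything ≥ 0, so the defendant offers 0 and keeps 750.
Round 2 (the plaintiff proposes): rejecting gives the defendant an expected 0.6 × 750 = 450. The plaintiff offers 450 and keeps 750 − 450 = 300.
Round 1 (the defendant proposes): rejecting gives the plaintiff an expected 0.6 × 300 = 180; the defendant offers that and keeps 570.

570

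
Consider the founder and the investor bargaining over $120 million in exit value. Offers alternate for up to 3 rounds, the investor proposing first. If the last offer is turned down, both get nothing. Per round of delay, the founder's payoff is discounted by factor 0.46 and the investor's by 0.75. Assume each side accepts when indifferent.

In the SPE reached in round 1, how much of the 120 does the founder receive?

By backward induction:
Round 3 (the investor proposes): the founder will accept anything ≥ 0, so the investor offers 0 and keeps 120.
Round 2 (the founder proposes): the investor can get 120 next round, worth 0.75 × 120 = 90 now, so the founder offers 90, keeping 30.
Round 1 (the investor proposes): the founder can get 30 next round, worth 0.46 × 30 = 13.8 now. The investor offers 13.8 and keeps 120 − 13.8 = 106.2.

13.8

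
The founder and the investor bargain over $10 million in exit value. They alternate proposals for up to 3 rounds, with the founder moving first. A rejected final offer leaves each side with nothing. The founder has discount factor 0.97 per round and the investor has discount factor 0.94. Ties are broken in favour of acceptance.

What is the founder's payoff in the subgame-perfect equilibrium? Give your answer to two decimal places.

9.72

Round 3 (the founder proposes): the investor will accept anything ≥ 0, so the founder offers 0 and keeps 10.
Round 2 (the investor proposes): the founder can get 10 next round, worth 0.97 × 10 = 9.7 now; the investor offers that and keeps 0.3.
Round 1 (the founder proposes): the investor can get 0.3 next round, worth 0.94 × 0.3 = 0.282 now; the founder offers that and keeps 9.718.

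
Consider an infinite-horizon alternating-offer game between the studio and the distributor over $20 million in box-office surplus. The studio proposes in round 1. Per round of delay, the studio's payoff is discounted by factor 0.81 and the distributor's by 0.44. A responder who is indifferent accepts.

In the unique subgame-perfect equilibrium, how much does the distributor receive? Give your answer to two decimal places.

In a stationary SPE each proposer offers the other exactly their discounted continuation value.
If the studio keeps x when proposing and the distributor keeps y when proposing, then x = 20 − 0.44y and y = 20 − 0.81x.
Solving: x = 20(1 − 0.44) / (1 − 0.81·0.44) = 11.2 / 0.6436 ≈ 17.4021.
The distributor gets 20 − 17.4021 ≈ 2.5979.

2.60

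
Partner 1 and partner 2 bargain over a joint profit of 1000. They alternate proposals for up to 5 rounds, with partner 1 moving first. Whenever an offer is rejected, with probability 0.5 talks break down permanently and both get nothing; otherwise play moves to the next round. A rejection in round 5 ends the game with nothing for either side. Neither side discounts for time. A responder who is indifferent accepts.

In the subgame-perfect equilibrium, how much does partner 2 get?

By backward induction:
Round 5 (partner 1 proposes): rejection yields 0 for partner 2; partner 1 offers 0 and keeps 1000.
Round 4 (partner 2 proposes): rejecting gives partner 1 an expected 0.5 × 1000 = 500, so partner 2 offers 500, keeping 500.
Round 3 (partner 1 proposes): rejecting gives partner 2 an expected 0.5 × 500 = 250. Partner 1 offers 250 and keeps 1000 − 250 = 750.
Round 2 (partner 2 proposes): rejecting gives partner 1 an expected 0.5 × 750 = 375; partner 2 offers that and keeps 625.
Round 1 (partner 1 proposes): rejecting gives partner 2 an expected 0.5 × 625 = 312.5; partner 1 offers that and keeps 687.5.

312.5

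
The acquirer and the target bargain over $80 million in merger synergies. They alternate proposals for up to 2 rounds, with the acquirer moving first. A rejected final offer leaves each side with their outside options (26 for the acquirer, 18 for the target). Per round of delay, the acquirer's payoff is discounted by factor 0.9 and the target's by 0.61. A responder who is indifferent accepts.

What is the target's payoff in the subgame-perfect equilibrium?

32.94

Solve by backward induction from round 2.
Round 2 (the target proposes): the acquirer gets 26 if talks fail, so the target offers 26 and keeps 54.
Round 1 (the acquirer proposes): the target can get 54 next round, worth 0.61 × 54 = 32.94 now. The acquirer offers 32.94 and keeps 80 − 32.94 = 47.06.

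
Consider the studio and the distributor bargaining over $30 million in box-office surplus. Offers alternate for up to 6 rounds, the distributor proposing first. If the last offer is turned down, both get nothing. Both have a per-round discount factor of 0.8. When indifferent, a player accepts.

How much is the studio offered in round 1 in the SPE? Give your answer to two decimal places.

17.70

Round 6 (the studio proposes): the distributor will accept anything ≥ 0, so the studio offers 0 and keeps 30.
Round 5 (the distributor proposes): the studio can get 30 next round, worth 0.8 × 30 = 24 now. The distributor offers 24 and keeps 30 − 24 = 6.
Round 4 (the studio proposes): the distributor can get 6 next round, worth 0.8 × 6 = 4.8 now, so the studio offers 4.8, keeping 25.2.
Round 3 (the distributor proposes): the studio can get 25.2 next round, worth 0.8 × 25.2 = 20.16 now. The distributor offers 20.16 and keeps 30 − 20.16 = 9.84.
Round 2 (the studio proposes): the distributor can get 9.84 next round, worth 0.8 × 9.84 = 7.872 now; the studio offers that and keeps 22.128.
Round 1 (the distributor proposes): the studio can get 22.128 next round, worth 0.8 × 22.128 = 17.7024 now; the distributor offers that and keeps 12.2976.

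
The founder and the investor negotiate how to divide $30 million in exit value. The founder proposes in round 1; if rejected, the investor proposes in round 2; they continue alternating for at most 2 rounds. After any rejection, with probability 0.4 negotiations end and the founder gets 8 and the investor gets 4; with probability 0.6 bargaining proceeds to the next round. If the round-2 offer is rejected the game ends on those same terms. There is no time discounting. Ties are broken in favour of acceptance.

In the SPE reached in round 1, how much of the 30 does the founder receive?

15.2

By backward induction:
Round 2 (the investor proposes): the founder gets 8 if talks fail, so the investor offers 8 and keeps 22.
Round 1 (the founder proposes): rejecting gives the investor an expected 0.6 × 22 + 0.4 × 4 = 14.8. The founder offers 14.8 and keeps 30 − 14.8 = 15.2.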